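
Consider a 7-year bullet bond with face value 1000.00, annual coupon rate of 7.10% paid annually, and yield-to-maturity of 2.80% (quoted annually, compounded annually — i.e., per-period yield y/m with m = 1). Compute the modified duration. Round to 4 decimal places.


Answer: Modified duration = 5.7474

Derivation:
Coupon per period c = face * coupon_rate / m = 71.000000
Periods per year m = 1; per-period yield y/m = 0.028000
Number of cashflows N = 7
Cashflows (t years, CF_t, discount factor 1/(1+y/m)^(m*t), PV):
  t = 1.0000: CF_t = 71.000000, DF = 0.972763, PV = 69.066148
  t = 2.0000: CF_t = 71.000000, DF = 0.946267, PV = 67.184969
  t = 3.0000: CF_t = 71.000000, DF = 0.920493, PV = 65.355028
  t = 4.0000: CF_t = 71.000000, DF = 0.895422, PV = 63.574930
  t = 5.0000: CF_t = 71.000000, DF = 0.871033, PV = 61.843317
  t = 6.0000: CF_t = 71.000000, DF = 0.847308, PV = 60.158869
  t = 7.0000: CF_t = 1071.000000, DF = 0.824230, PV = 882.749882
Price P = sum_t PV_t = 1269.933142
First compute Macaulay numerator sum_t t * PV_t:
  t * PV_t at t = 1.0000: 69.066148
  t * PV_t at t = 2.0000: 134.369937
  t * PV_t at t = 3.0000: 196.065084
  t * PV_t at t = 4.0000: 254.299720
  t * PV_t at t = 5.0000: 309.216585
  t * PV_t at t = 6.0000: 360.953212
  t * PV_t at t = 7.0000: 6179.249175
Macaulay duration D = 7503.219861 / 1269.933142 = 5.908358
Modified duration = D / (1 + y/m) = 5.908358 / (1 + 0.028000) = 5.747430


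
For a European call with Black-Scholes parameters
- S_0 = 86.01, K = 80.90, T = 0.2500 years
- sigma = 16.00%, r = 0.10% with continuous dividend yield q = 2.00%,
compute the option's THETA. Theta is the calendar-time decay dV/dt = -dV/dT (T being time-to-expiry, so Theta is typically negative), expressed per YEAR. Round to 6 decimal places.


d1 = 0.7462468062; d2 = 0.6662468062
phi(d1) = 0.3019841697; exp(-qT) = 0.9950124792; exp(-rT) = 0.9997500312
Theta = -S*exp(-qT)*phi(d1)*sigma/(2*sqrt(T)) - r*K*exp(-rT)*N(d2) + q*S*exp(-qT)*N(d1)
N(d1) = 0.7722408309; N(d2) = 0.7473733201; sqrt(T) = 0.5000000000
Term 1 = -86.0100 * 0.9950124792 * 0.3019841697 * 0.1600 / (2 * 0.5000000000) = -4.1350582839
Term 2 = -0.0010 * 80.9000 * 0.9997500312 * 0.7473733201 = -0.0604473879
Term 3 = 0.0200 * 86.0100 * 0.9950124792 * 0.7722408309 = 1.3217832114
Theta = -4.1350582839 + (-0.0604473879) + (1.3217832114) = -2.873722

Answer: Theta = -2.873722


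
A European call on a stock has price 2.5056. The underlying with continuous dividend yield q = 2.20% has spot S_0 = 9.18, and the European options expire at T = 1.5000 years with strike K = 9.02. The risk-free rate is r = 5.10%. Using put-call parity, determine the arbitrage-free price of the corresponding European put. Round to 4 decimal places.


Answer: Put price = 1.9793

Derivation:
Put-call parity: C - P = S_0 * exp(-qT) - K * exp(-rT).
S_0 * exp(-qT) = 9.1800 * 0.96753856 = 8.88200398
K * exp(-rT) = 9.0200 * 0.92635291 = 8.35570329
P = C - S*exp(-qT) + K*exp(-rT)
P = 2.5056 - 8.88200398 + 8.35570329 = 1.9793


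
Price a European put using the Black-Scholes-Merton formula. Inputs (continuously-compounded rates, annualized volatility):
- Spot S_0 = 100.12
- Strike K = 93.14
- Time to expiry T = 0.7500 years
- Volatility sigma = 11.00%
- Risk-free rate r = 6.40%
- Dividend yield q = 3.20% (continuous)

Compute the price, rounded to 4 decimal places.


d1 = (ln(S/K) + (r - q + 0.5*sigma^2) * T) / (sigma * sqrt(T)) = 1.05815948
d2 = d1 - sigma * sqrt(T) = 0.96289669
exp(-rT) = 0.95313379; exp(-qT) = 0.97628571
P = K * exp(-rT) * N(-d2) - S_0 * exp(-qT) * N(-d1)
N(-d1) = 0.14499137; N(-d2) = 0.16779969
P = 93.1400 * 0.95313379 * 0.16779969 - 100.1200 * 0.97628571 * 0.14499137 = 0.7241

Answer: Price = 0.7241


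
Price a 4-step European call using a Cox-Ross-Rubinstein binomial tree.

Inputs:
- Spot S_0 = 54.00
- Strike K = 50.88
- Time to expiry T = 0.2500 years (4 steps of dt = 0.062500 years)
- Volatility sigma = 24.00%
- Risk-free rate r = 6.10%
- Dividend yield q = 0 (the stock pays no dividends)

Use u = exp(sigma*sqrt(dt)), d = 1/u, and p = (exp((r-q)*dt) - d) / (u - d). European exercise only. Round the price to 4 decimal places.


Answer: Price = V(0,0) = 5.0269

Derivation:
dt = T/N = 0.062500
u = exp(sigma*sqrt(dt)) = 1.061837; d = 1/u = 0.941765
p = (exp((r-q)*dt) - d) / (u - d) = 0.516817
Discount per step: exp(-r*dt) = 0.996195
Stock lattice S(k, i) with i counting down-moves:
  k=0: S(0,0) = 54.0000
  k=1: S(1,0) = 57.3392; S(1,1) = 50.8553
  k=2: S(2,0) = 60.8848; S(2,1) = 54.0000; S(2,2) = 47.8937
  k=3: S(3,0) = 64.6497; S(3,1) = 57.3392; S(3,2) = 50.8553; S(3,3) = 45.1046
  k=4: S(4,0) = 68.6475; S(4,1) = 60.8848; S(4,2) = 54.0000; S(4,3) = 47.8937; S(4,4) = 42.4779
Terminal payoffs V(N, i) = max(S_T - K, 0):
  V(4,0) = 17.767454; V(4,1) = 10.004830; V(4,2) = 3.120000; V(4,3) = 0.000000; V(4,4) = 0.000000
Backward induction: V(k, i) = exp(-r*dt) * [p * V(k+1, i) + (1-p) * V(k+1, i+1)].
  V(3,0) = exp(-r*dt) * [p*17.767454 + (1-p)*10.004830] = 13.963348
  V(3,1) = exp(-r*dt) * [p*10.004830 + (1-p)*3.120000] = 6.652784
  V(3,2) = exp(-r*dt) * [p*3.120000 + (1-p)*0.000000] = 1.606333
  V(3,3) = exp(-r*dt) * [p*0.000000 + (1-p)*0.000000] = 0.000000
  V(2,0) = exp(-r*dt) * [p*13.963348 + (1-p)*6.652784] = 10.391315
  V(2,1) = exp(-r*dt) * [p*6.652784 + (1-p)*1.606333] = 4.198387
  V(2,2) = exp(-r*dt) * [p*1.606333 + (1-p)*0.000000] = 0.827021
  V(1,0) = exp(-r*dt) * [p*10.391315 + (1-p)*4.198387] = 7.370842
  V(1,1) = exp(-r*dt) * [p*4.198387 + (1-p)*0.827021] = 2.559623
  V(0,0) = exp(-r*dt) * [p*7.370842 + (1-p)*2.559623] = 5.026940


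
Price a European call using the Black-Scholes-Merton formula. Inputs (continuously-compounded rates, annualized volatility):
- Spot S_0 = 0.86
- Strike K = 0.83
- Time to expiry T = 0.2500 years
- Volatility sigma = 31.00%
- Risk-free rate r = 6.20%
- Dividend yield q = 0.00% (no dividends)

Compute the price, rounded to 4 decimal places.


d1 = (ln(S/K) + (r - q + 0.5*sigma^2) * T) / (sigma * sqrt(T)) = 0.40657541
d2 = d1 - sigma * sqrt(T) = 0.25157541
exp(-rT) = 0.98461951; exp(-qT) = 1.00000000
C = S_0 * exp(-qT) * N(d1) - K * exp(-rT) * N(d2)
N(d1) = 0.65784007; N(d2) = 0.59931537
C = 0.8600 * 1.00000000 * 0.65784007 - 0.8300 * 0.98461951 * 0.59931537 = 0.0760

Answer: Price = 0.0760


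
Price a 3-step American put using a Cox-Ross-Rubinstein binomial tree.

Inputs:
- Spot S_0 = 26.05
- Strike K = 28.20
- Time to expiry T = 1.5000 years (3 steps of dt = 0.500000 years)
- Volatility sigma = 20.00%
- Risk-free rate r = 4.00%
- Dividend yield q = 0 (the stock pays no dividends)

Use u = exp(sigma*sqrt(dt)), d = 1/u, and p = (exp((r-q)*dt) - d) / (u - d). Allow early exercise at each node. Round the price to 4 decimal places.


Answer: Price = V(0,0) = 3.1481

Derivation:
dt = T/N = 0.500000
u = exp(sigma*sqrt(dt)) = 1.151910; d = 1/u = 0.868123
p = (exp((r-q)*dt) - d) / (u - d) = 0.535888
Discount per step: exp(-r*dt) = 0.980199
Stock lattice S(k, i) with i counting down-moves:
  k=0: S(0,0) = 26.0500
  k=1: S(1,0) = 30.0073; S(1,1) = 22.6146
  k=2: S(2,0) = 34.5657; S(2,1) = 26.0500; S(2,2) = 19.6323
  k=3: S(3,0) = 39.8165; S(3,1) = 30.0073; S(3,2) = 22.6146; S(3,3) = 17.0432
Terminal payoffs V(N, i) = max(K - S_T, 0):
  V(3,0) = 0.000000; V(3,1) = 0.000000; V(3,2) = 5.585384; V(3,3) = 11.156759
Backward induction: V(k, i) = exp(-r*dt) * [p * V(k+1, i) + (1-p) * V(k+1, i+1)]; then take max(V_cont, immediate exercise) for American.
  V(2,0) = exp(-r*dt) * [p*0.000000 + (1-p)*0.000000] = 0.000000; exercise = 0.000000; V(2,0) = max -> 0.000000
  V(2,1) = exp(-r*dt) * [p*0.000000 + (1-p)*5.585384] = 2.540911; exercise = 2.150000; V(2,1) = max -> 2.540911
  V(2,2) = exp(-r*dt) * [p*5.585384 + (1-p)*11.156759] = 8.009324; exercise = 8.567722; V(2,2) = max -> 8.567722
  V(1,0) = exp(-r*dt) * [p*0.000000 + (1-p)*2.540911] = 1.155915; exercise = 0.000000; V(1,0) = max -> 1.155915
  V(1,1) = exp(-r*dt) * [p*2.540911 + (1-p)*8.567722] = 5.232324; exercise = 5.585384; V(1,1) = max -> 5.585384
  V(0,0) = exp(-r*dt) * [p*1.155915 + (1-p)*5.585384] = 3.148087; exercise = 2.150000; V(0,0) = max -> 3.148087


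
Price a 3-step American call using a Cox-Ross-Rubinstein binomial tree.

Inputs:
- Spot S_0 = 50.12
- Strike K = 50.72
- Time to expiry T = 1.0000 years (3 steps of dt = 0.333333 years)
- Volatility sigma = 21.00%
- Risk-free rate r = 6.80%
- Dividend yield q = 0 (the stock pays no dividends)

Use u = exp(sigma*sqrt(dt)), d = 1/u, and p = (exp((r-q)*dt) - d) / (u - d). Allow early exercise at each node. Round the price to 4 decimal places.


Answer: Price = V(0,0) = 5.8636

Derivation:
dt = T/N = 0.333333
u = exp(sigma*sqrt(dt)) = 1.128900; d = 1/u = 0.885818
p = (exp((r-q)*dt) - d) / (u - d) = 0.564038
Discount per step: exp(-r*dt) = 0.977588
Stock lattice S(k, i) with i counting down-moves:
  k=0: S(0,0) = 50.1200
  k=1: S(1,0) = 56.5805; S(1,1) = 44.3972
  k=2: S(2,0) = 63.8737; S(2,1) = 50.1200; S(2,2) = 39.3279
  k=3: S(3,0) = 72.1070; S(3,1) = 56.5805; S(3,2) = 44.3972; S(3,3) = 34.8373
Terminal payoffs V(N, i) = max(S_T - K, 0):
  V(3,0) = 21.386976; V(3,1) = 5.860459; V(3,2) = 0.000000; V(3,3) = 0.000000
Backward induction: V(k, i) = exp(-r*dt) * [p * V(k+1, i) + (1-p) * V(k+1, i+1)]; then take max(V_cont, immediate exercise) for American.
  V(2,0) = exp(-r*dt) * [p*21.386976 + (1-p)*5.860459] = 14.290393; exercise = 13.153671; V(2,0) = max -> 14.290393
  V(2,1) = exp(-r*dt) * [p*5.860459 + (1-p)*0.000000] = 3.231440; exercise = 0.000000; V(2,1) = max -> 3.231440
  V(2,2) = exp(-r*dt) * [p*0.000000 + (1-p)*0.000000] = 0.000000; exercise = 0.000000; V(2,2) = max -> 0.000000
  V(1,0) = exp(-r*dt) * [p*14.290393 + (1-p)*3.231440] = 9.256893; exercise = 5.860459; V(1,0) = max -> 9.256893
  V(1,1) = exp(-r*dt) * [p*3.231440 + (1-p)*0.000000] = 1.781807; exercise = 0.000000; V(1,1) = max -> 1.781807
  V(0,0) = exp(-r*dt) * [p*9.256893 + (1-p)*1.781807] = 5.863614; exercise = 0.000000; V(0,0) = max -> 5.863614


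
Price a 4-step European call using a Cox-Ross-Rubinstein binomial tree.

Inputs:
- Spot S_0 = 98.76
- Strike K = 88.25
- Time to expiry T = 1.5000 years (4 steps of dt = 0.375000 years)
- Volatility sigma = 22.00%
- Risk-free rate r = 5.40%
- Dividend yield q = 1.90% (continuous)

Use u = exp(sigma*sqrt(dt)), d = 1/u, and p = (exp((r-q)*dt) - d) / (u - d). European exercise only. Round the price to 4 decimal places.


Answer: Price = V(0,0) = 18.9360

Derivation:
dt = T/N = 0.375000
u = exp(sigma*sqrt(dt)) = 1.144219; d = 1/u = 0.873959
p = (exp((r-q)*dt) - d) / (u - d) = 0.515255
Discount per step: exp(-r*dt) = 0.979954
Stock lattice S(k, i) with i counting down-moves:
  k=0: S(0,0) = 98.7600
  k=1: S(1,0) = 113.0030; S(1,1) = 86.3122
  k=2: S(2,0) = 129.3002; S(2,1) = 98.7600; S(2,2) = 75.4333
  k=3: S(3,0) = 147.9476; S(3,1) = 113.0030; S(3,2) = 86.3122; S(3,3) = 65.9256
  k=4: S(4,0) = 169.2844; S(4,1) = 129.3002; S(4,2) = 98.7600; S(4,3) = 75.4333; S(4,4) = 57.6163
Terminal payoffs V(N, i) = max(S_T - K, 0):
  V(4,0) = 81.034445; V(4,1) = 41.050162; V(4,2) = 10.510000; V(4,3) = 0.000000; V(4,4) = 0.000000
Backward induction: V(k, i) = exp(-r*dt) * [p * V(k+1, i) + (1-p) * V(k+1, i+1)].
  V(3,0) = exp(-r*dt) * [p*81.034445 + (1-p)*41.050162] = 60.416356
  V(3,1) = exp(-r*dt) * [p*41.050162 + (1-p)*10.510000] = 25.719831
  V(3,2) = exp(-r*dt) * [p*10.510000 + (1-p)*0.000000] = 5.306771
  V(3,3) = exp(-r*dt) * [p*0.000000 + (1-p)*0.000000] = 0.000000
  V(2,0) = exp(-r*dt) * [p*60.416356 + (1-p)*25.719831] = 42.723416
  V(2,1) = exp(-r*dt) * [p*25.719831 + (1-p)*5.306771] = 15.507472
  V(2,2) = exp(-r*dt) * [p*5.306771 + (1-p)*0.000000] = 2.679526
  V(1,0) = exp(-r*dt) * [p*42.723416 + (1-p)*15.507472] = 28.938639
  V(1,1) = exp(-r*dt) * [p*15.507472 + (1-p)*2.679526] = 9.102974
  V(0,0) = exp(-r*dt) * [p*28.938639 + (1-p)*9.102974] = 18.936033


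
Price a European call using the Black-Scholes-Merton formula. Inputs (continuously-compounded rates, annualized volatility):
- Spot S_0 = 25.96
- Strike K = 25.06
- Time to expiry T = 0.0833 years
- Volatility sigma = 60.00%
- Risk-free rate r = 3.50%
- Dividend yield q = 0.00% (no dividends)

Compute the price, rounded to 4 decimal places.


Answer: Price = 2.2866

Derivation:
d1 = (ln(S/K) + (r - q + 0.5*sigma^2) * T) / (sigma * sqrt(T)) = 0.30717392
d2 = d1 - sigma * sqrt(T) = 0.13400349
exp(-rT) = 0.99708875; exp(-qT) = 1.00000000
C = S_0 * exp(-qT) * N(d1) - K * exp(-rT) * N(d2)
N(d1) = 0.62064450; N(d2) = 0.55330009
C = 25.9600 * 1.00000000 * 0.62064450 - 25.0600 * 0.99708875 * 0.55330009 = 2.2866


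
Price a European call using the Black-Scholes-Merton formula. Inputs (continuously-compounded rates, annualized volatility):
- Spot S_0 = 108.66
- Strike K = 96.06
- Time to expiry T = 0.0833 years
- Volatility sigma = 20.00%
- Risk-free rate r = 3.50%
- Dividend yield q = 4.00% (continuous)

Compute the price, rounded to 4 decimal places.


d1 = (ln(S/K) + (r - q + 0.5*sigma^2) * T) / (sigma * sqrt(T)) = 2.15683891
d2 = d1 - sigma * sqrt(T) = 2.09911543
exp(-rT) = 0.99708875; exp(-qT) = 0.99667354
C = S_0 * exp(-qT) * N(d1) - K * exp(-rT) * N(d2)
N(d1) = 0.98449089; N(d2) = 0.98209664
C = 108.6600 * 0.99667354 * 0.98449089 - 96.0600 * 0.99708875 * 0.98209664 = 12.5534

Answer: Price = 12.5534


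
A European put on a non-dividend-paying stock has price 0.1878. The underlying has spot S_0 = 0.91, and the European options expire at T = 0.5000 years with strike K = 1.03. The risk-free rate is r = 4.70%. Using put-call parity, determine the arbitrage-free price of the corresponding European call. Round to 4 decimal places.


Put-call parity: C - P = S_0 * exp(-qT) - K * exp(-rT).
S_0 * exp(-qT) = 0.9100 * 1.00000000 = 0.91000000
K * exp(-rT) = 1.0300 * 0.97677397 = 1.00607719
C = P + S*exp(-qT) - K*exp(-rT)
C = 0.1878 + 0.91000000 - 1.00607719 = 0.0917

Answer: Call price = 0.0917


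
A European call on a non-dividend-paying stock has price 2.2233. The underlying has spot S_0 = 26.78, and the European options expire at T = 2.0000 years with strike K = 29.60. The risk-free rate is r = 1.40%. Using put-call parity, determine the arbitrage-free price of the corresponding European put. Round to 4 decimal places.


Put-call parity: C - P = S_0 * exp(-qT) - K * exp(-rT).
S_0 * exp(-qT) = 26.7800 * 1.00000000 = 26.78000000
K * exp(-rT) = 29.6000 * 0.97238837 = 28.78269566
P = C - S*exp(-qT) + K*exp(-rT)
P = 2.2233 - 26.78000000 + 28.78269566 = 4.2260

Answer: Put price = 4.2260


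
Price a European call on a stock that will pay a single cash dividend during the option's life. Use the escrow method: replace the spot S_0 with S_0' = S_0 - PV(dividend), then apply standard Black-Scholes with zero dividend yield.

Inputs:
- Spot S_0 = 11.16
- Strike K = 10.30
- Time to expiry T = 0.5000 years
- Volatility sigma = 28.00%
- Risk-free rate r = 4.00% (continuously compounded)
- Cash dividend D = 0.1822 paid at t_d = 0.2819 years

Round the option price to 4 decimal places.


Answer: Price = 1.3461

Derivation:
PV(D) = D * exp(-r * t_d) = 0.1822 * 0.98878734 = 0.18015705
S_0' = S_0 - PV(D) = 11.1600 - 0.18015705 = 10.97984295
d1 = (ln(S_0'/K) + (r + sigma^2/2)*T) / (sigma*sqrt(T)) = 0.52284100
d2 = d1 - sigma*sqrt(T) = 0.32485110
exp(-rT) = 0.98019867
N(d1) = 0.69945755; N(d2) = 0.62735312
C = S_0' * N(d1) - K * exp(-rT) * N(d2) = 10.97984295 * 0.69945755 - 10.3000 * 0.98019867 * 0.62735312 = 1.3461


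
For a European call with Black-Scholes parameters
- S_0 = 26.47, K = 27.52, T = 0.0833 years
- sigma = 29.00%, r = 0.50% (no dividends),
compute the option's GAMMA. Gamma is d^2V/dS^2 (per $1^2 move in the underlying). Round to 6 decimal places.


d1 = -0.4179466105; d2 = -0.5016456547
phi(d1) = 0.3655770489; exp(-qT) = 1.0000000000; exp(-rT) = 0.9995835867
Gamma = exp(-qT) * phi(d1) / (S * sigma * sqrt(T)) = 1.0000000000 * 0.3655770489 / (26.4700 * 0.2900 * 0.2886173938) = 0.165008

Answer: Gamma = 0.165008


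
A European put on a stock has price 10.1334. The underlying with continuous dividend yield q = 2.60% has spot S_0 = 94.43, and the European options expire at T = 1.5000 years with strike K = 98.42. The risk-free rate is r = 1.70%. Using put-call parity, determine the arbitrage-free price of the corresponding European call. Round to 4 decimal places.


Put-call parity: C - P = S_0 * exp(-qT) - K * exp(-rT).
S_0 * exp(-qT) = 94.4300 * 0.96175071 = 90.81811946
K * exp(-rT) = 98.4200 * 0.97482238 = 95.94201854
C = P + S*exp(-qT) - K*exp(-rT)
C = 10.1334 + 90.81811946 - 95.94201854 = 5.0095

Answer: Call price = 5.0095


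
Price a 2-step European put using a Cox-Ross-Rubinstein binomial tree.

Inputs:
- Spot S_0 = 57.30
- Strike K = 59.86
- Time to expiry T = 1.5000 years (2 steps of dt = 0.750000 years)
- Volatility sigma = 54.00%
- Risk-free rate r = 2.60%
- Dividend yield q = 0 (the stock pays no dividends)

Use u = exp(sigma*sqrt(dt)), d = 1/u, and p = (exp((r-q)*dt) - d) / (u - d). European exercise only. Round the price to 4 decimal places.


Answer: Price = V(0,0) = 13.8911

Derivation:
dt = T/N = 0.750000
u = exp(sigma*sqrt(dt)) = 1.596245; d = 1/u = 0.626470
p = (exp((r-q)*dt) - d) / (u - d) = 0.405477
Discount per step: exp(-r*dt) = 0.980689
Stock lattice S(k, i) with i counting down-moves:
  k=0: S(0,0) = 57.3000
  k=1: S(1,0) = 91.4648; S(1,1) = 35.8968
  k=2: S(2,0) = 146.0002; S(2,1) = 57.3000; S(2,2) = 22.4883
Terminal payoffs V(N, i) = max(K - S_T, 0):
  V(2,0) = 0.000000; V(2,1) = 2.560000; V(2,2) = 37.371745
Backward induction: V(k, i) = exp(-r*dt) * [p * V(k+1, i) + (1-p) * V(k+1, i+1)].
  V(1,0) = exp(-r*dt) * [p*0.000000 + (1-p)*2.560000] = 1.492588
  V(1,1) = exp(-r*dt) * [p*2.560000 + (1-p)*37.371745] = 22.807282
  V(0,0) = exp(-r*dt) * [p*1.492588 + (1-p)*22.807282] = 13.891132


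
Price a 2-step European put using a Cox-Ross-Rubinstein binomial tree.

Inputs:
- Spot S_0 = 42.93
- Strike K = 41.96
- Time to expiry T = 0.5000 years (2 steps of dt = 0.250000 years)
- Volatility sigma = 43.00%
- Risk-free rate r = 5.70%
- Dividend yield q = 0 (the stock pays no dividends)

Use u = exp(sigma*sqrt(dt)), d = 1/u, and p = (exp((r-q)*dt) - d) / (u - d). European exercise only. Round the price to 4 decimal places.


Answer: Price = V(0,0) = 3.6941

Derivation:
dt = T/N = 0.250000
u = exp(sigma*sqrt(dt)) = 1.239862; d = 1/u = 0.806541
p = (exp((r-q)*dt) - d) / (u - d) = 0.479577
Discount per step: exp(-r*dt) = 0.985851
Stock lattice S(k, i) with i counting down-moves:
  k=0: S(0,0) = 42.9300
  k=1: S(1,0) = 53.2273; S(1,1) = 34.6248
  k=2: S(2,0) = 65.9945; S(2,1) = 42.9300; S(2,2) = 27.9264
Terminal payoffs V(N, i) = max(K - S_T, 0):
  V(2,0) = 0.000000; V(2,1) = 0.000000; V(2,2) = 14.033645
Backward induction: V(k, i) = exp(-r*dt) * [p * V(k+1, i) + (1-p) * V(k+1, i+1)].
  V(1,0) = exp(-r*dt) * [p*0.000000 + (1-p)*0.000000] = 0.000000
  V(1,1) = exp(-r*dt) * [p*0.000000 + (1-p)*14.033645] = 7.200094
  V(0,0) = exp(-r*dt) * [p*0.000000 + (1-p)*7.200094] = 3.694076


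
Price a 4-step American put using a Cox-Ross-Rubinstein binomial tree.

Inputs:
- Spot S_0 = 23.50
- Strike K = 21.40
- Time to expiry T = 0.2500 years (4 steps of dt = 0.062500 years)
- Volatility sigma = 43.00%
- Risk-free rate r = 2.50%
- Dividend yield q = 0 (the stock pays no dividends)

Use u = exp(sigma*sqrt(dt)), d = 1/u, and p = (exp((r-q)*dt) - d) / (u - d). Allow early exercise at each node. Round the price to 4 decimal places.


dt = T/N = 0.062500
u = exp(sigma*sqrt(dt)) = 1.113491; d = 1/u = 0.898077
p = (exp((r-q)*dt) - d) / (u - d) = 0.480410
Discount per step: exp(-r*dt) = 0.998439
Stock lattice S(k, i) with i counting down-moves:
  k=0: S(0,0) = 23.5000
  k=1: S(1,0) = 26.1670; S(1,1) = 21.1048
  k=2: S(2,0) = 29.1368; S(2,1) = 23.5000; S(2,2) = 18.9537
  k=3: S(3,0) = 32.4435; S(3,1) = 26.1670; S(3,2) = 21.1048; S(3,3) = 17.0219
  k=4: S(4,0) = 36.1256; S(4,1) = 29.1368; S(4,2) = 23.5000; S(4,3) = 18.9537; S(4,4) = 15.2870
Terminal payoffs V(N, i) = max(K - S_T, 0):
  V(4,0) = 0.000000; V(4,1) = 0.000000; V(4,2) = 0.000000; V(4,3) = 2.446276; V(4,4) = 6.113036
Backward induction: V(k, i) = exp(-r*dt) * [p * V(k+1, i) + (1-p) * V(k+1, i+1)]; then take max(V_cont, immediate exercise) for American.
  V(3,0) = exp(-r*dt) * [p*0.000000 + (1-p)*0.000000] = 0.000000; exercise = 0.000000; V(3,0) = max -> 0.000000
  V(3,1) = exp(-r*dt) * [p*0.000000 + (1-p)*0.000000] = 0.000000; exercise = 0.000000; V(3,1) = max -> 0.000000
  V(3,2) = exp(-r*dt) * [p*0.000000 + (1-p)*2.446276] = 1.269076; exercise = 0.295202; V(3,2) = max -> 1.269076
  V(3,3) = exp(-r*dt) * [p*2.446276 + (1-p)*6.113036] = 4.344694; exercise = 4.378106; V(3,3) = max -> 4.378106
  V(2,0) = exp(-r*dt) * [p*0.000000 + (1-p)*0.000000] = 0.000000; exercise = 0.000000; V(2,0) = max -> 0.000000
  V(2,1) = exp(-r*dt) * [p*0.000000 + (1-p)*1.269076] = 0.658370; exercise = 0.000000; V(2,1) = max -> 0.658370
  V(2,2) = exp(-r*dt) * [p*1.269076 + (1-p)*4.378106] = 2.879993; exercise = 2.446276; V(2,2) = max -> 2.879993
  V(1,0) = exp(-r*dt) * [p*0.000000 + (1-p)*0.658370] = 0.341548; exercise = 0.000000; V(1,0) = max -> 0.341548
  V(1,1) = exp(-r*dt) * [p*0.658370 + (1-p)*2.879993] = 1.809873; exercise = 0.295202; V(1,1) = max -> 1.809873
  V(0,0) = exp(-r*dt) * [p*0.341548 + (1-p)*1.809873] = 1.102751; exercise = 0.000000; V(0,0) = max -> 1.102751

Answer: Price = V(0,0) = 1.1028


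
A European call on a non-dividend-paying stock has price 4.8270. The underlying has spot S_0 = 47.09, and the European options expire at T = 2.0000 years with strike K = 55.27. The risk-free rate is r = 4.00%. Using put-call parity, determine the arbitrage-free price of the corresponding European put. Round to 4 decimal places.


Put-call parity: C - P = S_0 * exp(-qT) - K * exp(-rT).
S_0 * exp(-qT) = 47.0900 * 1.00000000 = 47.09000000
K * exp(-rT) = 55.2700 * 0.92311635 = 51.02064046
P = C - S*exp(-qT) + K*exp(-rT)
P = 4.8270 - 47.09000000 + 51.02064046 = 8.7576

Answer: Put price = 8.7576


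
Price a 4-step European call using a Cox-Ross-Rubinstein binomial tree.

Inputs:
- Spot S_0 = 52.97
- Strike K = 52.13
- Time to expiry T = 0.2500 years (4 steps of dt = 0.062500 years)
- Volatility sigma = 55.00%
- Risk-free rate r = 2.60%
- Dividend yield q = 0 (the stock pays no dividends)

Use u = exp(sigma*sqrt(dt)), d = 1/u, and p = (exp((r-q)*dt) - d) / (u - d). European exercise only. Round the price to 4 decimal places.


Answer: Price = V(0,0) = 6.1380

Derivation:
dt = T/N = 0.062500
u = exp(sigma*sqrt(dt)) = 1.147402; d = 1/u = 0.871534
p = (exp((r-q)*dt) - d) / (u - d) = 0.471574
Discount per step: exp(-r*dt) = 0.998376
Stock lattice S(k, i) with i counting down-moves:
  k=0: S(0,0) = 52.9700
  k=1: S(1,0) = 60.7779; S(1,1) = 46.1652
  k=2: S(2,0) = 69.7366; S(2,1) = 52.9700; S(2,2) = 40.2345
  k=3: S(3,0) = 80.0159; S(3,1) = 60.7779; S(3,2) = 46.1652; S(3,3) = 35.0658
  k=4: S(4,0) = 91.8104; S(4,1) = 69.7366; S(4,2) = 52.9700; S(4,3) = 40.2345; S(4,4) = 30.5610
Terminal payoffs V(N, i) = max(S_T - K, 0):
  V(4,0) = 39.680412; V(4,1) = 17.606630; V(4,2) = 0.840000; V(4,3) = 0.000000; V(4,4) = 0.000000
Backward induction: V(k, i) = exp(-r*dt) * [p * V(k+1, i) + (1-p) * V(k+1, i+1)].
  V(3,0) = exp(-r*dt) * [p*39.680412 + (1-p)*17.606630] = 27.970571
  V(3,1) = exp(-r*dt) * [p*17.606630 + (1-p)*0.840000] = 8.732511
  V(3,2) = exp(-r*dt) * [p*0.840000 + (1-p)*0.000000] = 0.395479
  V(3,3) = exp(-r*dt) * [p*0.000000 + (1-p)*0.000000] = 0.000000
  V(2,0) = exp(-r*dt) * [p*27.970571 + (1-p)*8.732511] = 17.775777
  V(2,1) = exp(-r*dt) * [p*8.732511 + (1-p)*0.395479] = 4.319984
  V(2,2) = exp(-r*dt) * [p*0.395479 + (1-p)*0.000000] = 0.186195
  V(1,0) = exp(-r*dt) * [p*17.775777 + (1-p)*4.319984] = 10.648074
  V(1,1) = exp(-r*dt) * [p*4.319984 + (1-p)*0.186195] = 2.132116
  V(0,0) = exp(-r*dt) * [p*10.648074 + (1-p)*2.132116] = 6.138041


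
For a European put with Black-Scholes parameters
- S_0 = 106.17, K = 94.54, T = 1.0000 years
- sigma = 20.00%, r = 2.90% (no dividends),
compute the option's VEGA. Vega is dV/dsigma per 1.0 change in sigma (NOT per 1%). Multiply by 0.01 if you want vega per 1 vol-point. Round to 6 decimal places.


Answer: Vega = 30.135805

Derivation:
d1 = 0.8250927883; d2 = 0.6250927883
phi(d1) = 0.2838448231; exp(-qT) = 1.0000000000; exp(-rT) = 0.9714164645
Vega = S * exp(-qT) * phi(d1) * sqrt(T) = 106.1700 * 1.0000000000 * 0.2838448231 * 1.0000000000 = 30.135805


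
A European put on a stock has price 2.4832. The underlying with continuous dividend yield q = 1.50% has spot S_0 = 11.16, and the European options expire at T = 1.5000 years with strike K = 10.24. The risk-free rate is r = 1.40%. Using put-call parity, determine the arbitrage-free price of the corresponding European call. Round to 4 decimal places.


Put-call parity: C - P = S_0 * exp(-qT) - K * exp(-rT).
S_0 * exp(-qT) = 11.1600 * 0.97775124 = 10.91170381
K * exp(-rT) = 10.2400 * 0.97921896 = 10.02720220
C = P + S*exp(-qT) - K*exp(-rT)
C = 2.4832 + 10.91170381 - 10.02720220 = 3.3677

Answer: Call price = 3.3677


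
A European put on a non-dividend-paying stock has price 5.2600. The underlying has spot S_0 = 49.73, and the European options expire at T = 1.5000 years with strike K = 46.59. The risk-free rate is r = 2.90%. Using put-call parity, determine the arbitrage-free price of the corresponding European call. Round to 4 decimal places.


Put-call parity: C - P = S_0 * exp(-qT) - K * exp(-rT).
S_0 * exp(-qT) = 49.7300 * 1.00000000 = 49.73000000
K * exp(-rT) = 46.5900 * 0.95743255 = 44.60678270
C = P + S*exp(-qT) - K*exp(-rT)
C = 5.2600 + 49.73000000 - 44.60678270 = 10.3832

Answer: Call price = 10.3832


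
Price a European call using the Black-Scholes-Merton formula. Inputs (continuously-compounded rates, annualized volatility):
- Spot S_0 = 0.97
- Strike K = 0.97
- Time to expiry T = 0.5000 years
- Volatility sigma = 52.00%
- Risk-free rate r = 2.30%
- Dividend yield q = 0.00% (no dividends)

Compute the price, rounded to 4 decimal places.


Answer: Price = 0.1463

Derivation:
d1 = (ln(S/K) + (r - q + 0.5*sigma^2) * T) / (sigma * sqrt(T)) = 0.21512364
d2 = d1 - sigma * sqrt(T) = -0.15257189
exp(-rT) = 0.98856587; exp(-qT) = 1.00000000
C = S_0 * exp(-qT) * N(d1) - K * exp(-rT) * N(d2)
N(d1) = 0.58516454; N(d2) = 0.43936795
C = 0.9700 * 1.00000000 * 0.58516454 - 0.9700 * 0.98856587 * 0.43936795 = 0.1463


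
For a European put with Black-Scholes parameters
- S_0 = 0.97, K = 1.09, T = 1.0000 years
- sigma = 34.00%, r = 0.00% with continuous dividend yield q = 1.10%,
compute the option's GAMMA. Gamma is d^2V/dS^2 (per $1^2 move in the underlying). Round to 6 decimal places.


Answer: Gamma = 1.171442

Derivation:
d1 = -0.2054026580; d2 = -0.5454026580
phi(d1) = 0.3906146874; exp(-qT) = 0.9890602788; exp(-rT) = 1.0000000000
Gamma = exp(-qT) * phi(d1) / (S * sigma * sqrt(T)) = 0.9890602788 * 0.3906146874 / (0.9700 * 0.3400 * 1.0000000000) = 1.171442


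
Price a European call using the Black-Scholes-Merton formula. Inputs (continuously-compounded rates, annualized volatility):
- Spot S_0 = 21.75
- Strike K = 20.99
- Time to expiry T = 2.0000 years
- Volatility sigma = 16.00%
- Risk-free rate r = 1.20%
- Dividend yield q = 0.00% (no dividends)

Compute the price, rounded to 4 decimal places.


d1 = (ln(S/K) + (r - q + 0.5*sigma^2) * T) / (sigma * sqrt(T)) = 0.37639128
d2 = d1 - sigma * sqrt(T) = 0.15011711
exp(-rT) = 0.97628571; exp(-qT) = 1.00000000
C = S_0 * exp(-qT) * N(d1) - K * exp(-rT) * N(d2)
N(d1) = 0.64668698; N(d2) = 0.55966389
C = 21.7500 * 1.00000000 * 0.64668698 - 20.9900 * 0.97628571 * 0.55966389 = 2.5967

Answer: Price = 2.5967


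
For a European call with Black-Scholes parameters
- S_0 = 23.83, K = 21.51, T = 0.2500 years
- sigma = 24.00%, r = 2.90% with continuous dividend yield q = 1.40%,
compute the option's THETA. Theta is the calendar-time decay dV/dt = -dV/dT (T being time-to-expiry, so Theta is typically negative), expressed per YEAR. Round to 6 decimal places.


Answer: Theta = -1.672419

Derivation:
d1 = 0.9448112319; d2 = 0.8248112319
phi(d1) = 0.2553110521; exp(-qT) = 0.9965061179; exp(-rT) = 0.9927762179
Theta = -S*exp(-qT)*phi(d1)*sigma/(2*sqrt(T)) - r*K*exp(-rT)*N(d2) + q*S*exp(-qT)*N(d1)
N(d1) = 0.8276223717; N(d2) = 0.7952606155; sqrt(T) = 0.5000000000
Term 1 = -23.8300 * 0.9965061179 * 0.2553110521 * 0.2400 / (2 * 0.5000000000) = -1.4550732900
Term 2 = -0.0290 * 21.5100 * 0.9927762179 * 0.7952606155 = -0.4924920772
Term 3 = 0.0140 * 23.8300 * 0.9965061179 * 0.8276223717 = 0.2751466751
Theta = -1.4550732900 + (-0.4924920772) + (0.2751466751) = -1.672419


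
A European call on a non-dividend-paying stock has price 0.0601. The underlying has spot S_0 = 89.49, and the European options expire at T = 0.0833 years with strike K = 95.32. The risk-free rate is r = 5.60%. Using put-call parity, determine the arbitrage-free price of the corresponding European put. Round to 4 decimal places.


Put-call parity: C - P = S_0 * exp(-qT) - K * exp(-rT).
S_0 * exp(-qT) = 89.4900 * 1.00000000 = 89.49000000
K * exp(-rT) = 95.3200 * 0.99534606 = 94.87638675
P = C - S*exp(-qT) + K*exp(-rT)
P = 0.0601 - 89.49000000 + 94.87638675 = 5.4465

Answer: Put price = 5.4465


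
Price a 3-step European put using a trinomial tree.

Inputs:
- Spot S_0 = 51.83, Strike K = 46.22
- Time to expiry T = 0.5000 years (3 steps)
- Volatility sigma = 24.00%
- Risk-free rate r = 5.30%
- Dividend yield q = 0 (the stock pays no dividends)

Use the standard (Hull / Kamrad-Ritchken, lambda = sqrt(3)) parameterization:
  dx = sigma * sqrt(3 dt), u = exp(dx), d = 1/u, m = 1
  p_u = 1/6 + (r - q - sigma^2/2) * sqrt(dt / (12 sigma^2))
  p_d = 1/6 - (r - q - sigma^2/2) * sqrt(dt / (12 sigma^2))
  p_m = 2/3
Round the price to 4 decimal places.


dt = T/N = 0.166667; dx = sigma*sqrt(3*dt) = 0.169706
u = exp(dx) = 1.184956; d = 1/u = 0.843913
p_u = 0.178550, p_m = 0.666667, p_d = 0.154783
Discount per step: exp(-r*dt) = 0.991206
Stock lattice S(k, j) with j the centered position index:
  k=0: S(0,+0) = 51.8300
  k=1: S(1,-1) = 43.7400; S(1,+0) = 51.8300; S(1,+1) = 61.4163
  k=2: S(2,-2) = 36.9128; S(2,-1) = 43.7400; S(2,+0) = 51.8300; S(2,+1) = 61.4163; S(2,+2) = 72.7756
  k=3: S(3,-3) = 31.1512; S(3,-2) = 36.9128; S(3,-1) = 43.7400; S(3,+0) = 51.8300; S(3,+1) = 61.4163; S(3,+2) = 72.7756; S(3,+3) = 86.2359
Terminal payoffs V(N, j) = max(K - S_T, 0):
  V(3,-3) = 15.068816; V(3,-2) = 9.307218; V(3,-1) = 2.479979; V(3,+0) = 0.000000; V(3,+1) = 0.000000; V(3,+2) = 0.000000; V(3,+3) = 0.000000
Backward induction: V(k, j) = exp(-r*dt) * [p_u * V(k+1, j+1) + p_m * V(k+1, j) + p_d * V(k+1, j-1)]
  V(2,-2) = exp(-r*dt) * [p_u*2.479979 + p_m*9.307218 + p_d*15.068816] = 8.901040
  V(2,-1) = exp(-r*dt) * [p_u*0.000000 + p_m*2.479979 + p_d*9.307218] = 3.066712
  V(2,+0) = exp(-r*dt) * [p_u*0.000000 + p_m*0.000000 + p_d*2.479979] = 0.380484
  V(2,+1) = exp(-r*dt) * [p_u*0.000000 + p_m*0.000000 + p_d*0.000000] = 0.000000
  V(2,+2) = exp(-r*dt) * [p_u*0.000000 + p_m*0.000000 + p_d*0.000000] = 0.000000
  V(1,-1) = exp(-r*dt) * [p_u*0.380484 + p_m*3.066712 + p_d*8.901040] = 3.459449
  V(1,+0) = exp(-r*dt) * [p_u*0.000000 + p_m*0.380484 + p_d*3.066712] = 0.721926
  V(1,+1) = exp(-r*dt) * [p_u*0.000000 + p_m*0.000000 + p_d*0.380484] = 0.058375
  V(0,+0) = exp(-r*dt) * [p_u*0.058375 + p_m*0.721926 + p_d*3.459449] = 1.018139

Answer: Price = V(0,0) = 1.0181


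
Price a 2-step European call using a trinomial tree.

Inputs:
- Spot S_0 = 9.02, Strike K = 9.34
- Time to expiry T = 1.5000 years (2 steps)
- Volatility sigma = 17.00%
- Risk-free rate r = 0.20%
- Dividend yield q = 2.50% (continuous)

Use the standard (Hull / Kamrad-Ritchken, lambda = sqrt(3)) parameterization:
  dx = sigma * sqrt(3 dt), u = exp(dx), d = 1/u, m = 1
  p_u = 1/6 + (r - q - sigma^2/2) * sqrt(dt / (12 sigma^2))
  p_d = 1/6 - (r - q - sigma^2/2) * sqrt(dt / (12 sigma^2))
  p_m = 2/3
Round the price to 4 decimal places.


dt = T/N = 0.750000; dx = sigma*sqrt(3*dt) = 0.255000
u = exp(dx) = 1.290462; d = 1/u = 0.774916
p_u = 0.111593, p_m = 0.666667, p_d = 0.221740
Discount per step: exp(-r*dt) = 0.998501
Stock lattice S(k, j) with j the centered position index:
  k=0: S(0,+0) = 9.0200
  k=1: S(1,-1) = 6.9897; S(1,+0) = 9.0200; S(1,+1) = 11.6400
  k=2: S(2,-2) = 5.4165; S(2,-1) = 6.9897; S(2,+0) = 9.0200; S(2,+1) = 11.6400; S(2,+2) = 15.0209
Terminal payoffs V(N, j) = max(S_T - K, 0):
  V(2,-2) = 0.000000; V(2,-1) = 0.000000; V(2,+0) = 0.000000; V(2,+1) = 2.299964; V(2,+2) = 5.680927
Backward induction: V(k, j) = exp(-r*dt) * [p_u * V(k+1, j+1) + p_m * V(k+1, j) + p_d * V(k+1, j-1)]
  V(1,-1) = exp(-r*dt) * [p_u*0.000000 + p_m*0.000000 + p_d*0.000000] = 0.000000
  V(1,+0) = exp(-r*dt) * [p_u*2.299964 + p_m*0.000000 + p_d*0.000000] = 0.256275
  V(1,+1) = exp(-r*dt) * [p_u*5.680927 + p_m*2.299964 + p_d*0.000000] = 2.164013
  V(0,+0) = exp(-r*dt) * [p_u*2.164013 + p_m*0.256275 + p_d*0.000000] = 0.411721

Answer: Price = V(0,0) = 0.4117


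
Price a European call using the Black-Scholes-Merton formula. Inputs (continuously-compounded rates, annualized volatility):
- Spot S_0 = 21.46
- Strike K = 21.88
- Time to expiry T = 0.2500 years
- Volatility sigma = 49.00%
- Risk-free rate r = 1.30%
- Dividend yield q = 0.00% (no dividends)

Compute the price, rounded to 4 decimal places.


d1 = (ln(S/K) + (r - q + 0.5*sigma^2) * T) / (sigma * sqrt(T)) = 0.05665412
d2 = d1 - sigma * sqrt(T) = -0.18834588
exp(-rT) = 0.99675528; exp(-qT) = 1.00000000
C = S_0 * exp(-qT) * N(d1) - K * exp(-rT) * N(d2)
N(d1) = 0.52258964; N(d2) = 0.42530276
C = 21.4600 * 1.00000000 * 0.52258964 - 21.8800 * 0.99675528 * 0.42530276 = 1.9393

Answer: Price = 1.9393


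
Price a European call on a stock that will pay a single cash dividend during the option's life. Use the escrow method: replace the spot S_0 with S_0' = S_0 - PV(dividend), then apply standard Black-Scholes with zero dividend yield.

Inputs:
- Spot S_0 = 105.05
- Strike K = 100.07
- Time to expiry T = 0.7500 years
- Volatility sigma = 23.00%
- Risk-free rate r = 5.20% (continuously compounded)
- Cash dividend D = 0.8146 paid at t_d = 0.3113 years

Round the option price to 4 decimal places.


Answer: Price = 12.5848

Derivation:
PV(D) = D * exp(-r * t_d) = 0.8146 * 0.98394272 = 0.80151974
S_0' = S_0 - PV(D) = 105.0500 - 0.80151974 = 104.24848026
d1 = (ln(S_0'/K) + (r + sigma^2/2)*T) / (sigma*sqrt(T)) = 0.50076271
d2 = d1 - sigma*sqrt(T) = 0.30157686
exp(-rT) = 0.96175071
N(d1) = 0.69173093; N(d2) = 0.61851268
C = S_0' * N(d1) - K * exp(-rT) * N(d2) = 104.24848026 * 0.69173093 - 100.0700 * 0.96175071 * 0.61851268 = 12.5848


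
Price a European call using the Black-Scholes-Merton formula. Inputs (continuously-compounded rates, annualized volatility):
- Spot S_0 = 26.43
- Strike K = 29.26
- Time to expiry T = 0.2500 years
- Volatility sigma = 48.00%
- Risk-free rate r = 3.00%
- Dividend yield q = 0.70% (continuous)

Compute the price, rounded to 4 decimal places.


Answer: Price = 1.5259

Derivation:
d1 = (ln(S/K) + (r - q + 0.5*sigma^2) * T) / (sigma * sqrt(T)) = -0.27988195
d2 = d1 - sigma * sqrt(T) = -0.51988195
exp(-rT) = 0.99252805; exp(-qT) = 0.99825153
C = S_0 * exp(-qT) * N(d1) - K * exp(-rT) * N(d2)
N(d1) = 0.38978404; N(d2) = 0.30157293
C = 26.4300 * 0.99825153 * 0.38978404 - 29.2600 * 0.99252805 * 0.30157293 = 1.5259


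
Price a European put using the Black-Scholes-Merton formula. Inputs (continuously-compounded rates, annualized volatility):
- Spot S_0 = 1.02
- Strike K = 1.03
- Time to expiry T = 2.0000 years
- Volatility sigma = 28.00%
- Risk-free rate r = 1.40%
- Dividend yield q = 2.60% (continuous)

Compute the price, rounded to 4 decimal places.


d1 = (ln(S/K) + (r - q + 0.5*sigma^2) * T) / (sigma * sqrt(T)) = 0.11274268
d2 = d1 - sigma * sqrt(T) = -0.28323711
exp(-rT) = 0.97238837; exp(-qT) = 0.94932887
P = K * exp(-rT) * N(-d2) - S_0 * exp(-qT) * N(-d1)
N(-d1) = 0.45511728; N(-d2) = 0.61150246
P = 1.0300 * 0.97238837 * 0.61150246 - 1.0200 * 0.94932887 * 0.45511728 = 0.1718

Answer: Price = 0.1718


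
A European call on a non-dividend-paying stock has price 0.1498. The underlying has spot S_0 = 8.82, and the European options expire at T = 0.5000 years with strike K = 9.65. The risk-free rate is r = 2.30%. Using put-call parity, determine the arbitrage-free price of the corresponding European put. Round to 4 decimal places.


Put-call parity: C - P = S_0 * exp(-qT) - K * exp(-rT).
S_0 * exp(-qT) = 8.8200 * 1.00000000 = 8.82000000
K * exp(-rT) = 9.6500 * 0.98856587 = 9.53966067
P = C - S*exp(-qT) + K*exp(-rT)
P = 0.1498 - 8.82000000 + 9.53966067 = 0.8695

Answer: Put price = 0.8695


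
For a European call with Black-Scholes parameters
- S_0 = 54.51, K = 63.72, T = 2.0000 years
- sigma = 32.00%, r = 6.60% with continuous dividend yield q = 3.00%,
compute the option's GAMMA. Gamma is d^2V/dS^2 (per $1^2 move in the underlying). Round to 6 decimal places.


d1 = 0.0404060394; d2 = -0.4121423006
phi(d1) = 0.3986167471; exp(-qT) = 0.9417645336; exp(-rT) = 0.8763409951
Gamma = exp(-qT) * phi(d1) / (S * sigma * sqrt(T)) = 0.9417645336 * 0.3986167471 / (54.5100 * 0.3200 * 1.4142135624) = 0.015218

Answer: Gamma = 0.015218


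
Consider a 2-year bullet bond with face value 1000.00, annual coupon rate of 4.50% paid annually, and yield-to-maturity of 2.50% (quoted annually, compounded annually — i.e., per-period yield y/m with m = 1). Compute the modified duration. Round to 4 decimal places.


Answer: Modified duration = 1.9100

Derivation:
Coupon per period c = face * coupon_rate / m = 45.000000
Periods per year m = 1; per-period yield y/m = 0.025000
Number of cashflows N = 2
Cashflows (t years, CF_t, discount factor 1/(1+y/m)^(m*t), PV):
  t = 1.0000: CF_t = 45.000000, DF = 0.975610, PV = 43.902439
  t = 2.0000: CF_t = 1045.000000, DF = 0.951814, PV = 994.646044
Price P = sum_t PV_t = 1038.548483
First compute Macaulay numerator sum_t t * PV_t:
  t * PV_t at t = 1.0000: 43.902439
  t * PV_t at t = 2.0000: 1989.292088
Macaulay duration D = 2033.194527 / 1038.548483 = 1.957727
Modified duration = D / (1 + y/m) = 1.957727 / (1 + 0.025000) = 1.909978


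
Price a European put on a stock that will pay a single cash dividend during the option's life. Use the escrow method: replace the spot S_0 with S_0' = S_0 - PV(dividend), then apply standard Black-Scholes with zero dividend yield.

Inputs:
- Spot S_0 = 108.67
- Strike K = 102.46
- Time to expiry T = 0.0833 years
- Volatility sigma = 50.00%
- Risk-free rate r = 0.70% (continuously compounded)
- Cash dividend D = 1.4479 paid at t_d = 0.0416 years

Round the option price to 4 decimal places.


PV(D) = D * exp(-r * t_d) = 1.4479 * 0.99970884 = 1.44747843
S_0' = S_0 - PV(D) = 108.6700 - 1.44747843 = 107.22252157
d1 = (ln(S_0'/K) + (r + sigma^2/2)*T) / (sigma*sqrt(T)) = 0.39103282
d2 = d1 - sigma*sqrt(T) = 0.24672413
exp(-rT) = 0.99941707
N(-d1) = 0.34788649; N(-d2) = 0.40256087
P = K * exp(-rT) * N(-d2) - S_0' * N(-d1) = 102.4600 * 0.99941707 * 0.40256087 - 107.22252157 * 0.34788649 = 3.9211

Answer: Price = 3.9211


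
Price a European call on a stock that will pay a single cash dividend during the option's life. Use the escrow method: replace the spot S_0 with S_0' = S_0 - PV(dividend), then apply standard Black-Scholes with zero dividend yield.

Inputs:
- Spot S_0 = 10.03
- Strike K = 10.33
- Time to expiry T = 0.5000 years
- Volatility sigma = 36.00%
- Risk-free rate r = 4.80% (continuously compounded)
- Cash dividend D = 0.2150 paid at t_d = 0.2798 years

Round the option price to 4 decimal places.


PV(D) = D * exp(-r * t_d) = 0.2150 * 0.98665939 = 0.21213177
S_0' = S_0 - PV(D) = 10.0300 - 0.21213177 = 9.81786823
d1 = (ln(S_0'/K) + (r + sigma^2/2)*T) / (sigma*sqrt(T)) = 0.02180926
d2 = d1 - sigma*sqrt(T) = -0.23274918
exp(-rT) = 0.97628571
N(d1) = 0.50869995; N(d2) = 0.40797809
C = S_0' * N(d1) - K * exp(-rT) * N(d2) = 9.81786823 * 0.50869995 - 10.3300 * 0.97628571 * 0.40797809 = 0.8799

Answer: Price = 0.8799


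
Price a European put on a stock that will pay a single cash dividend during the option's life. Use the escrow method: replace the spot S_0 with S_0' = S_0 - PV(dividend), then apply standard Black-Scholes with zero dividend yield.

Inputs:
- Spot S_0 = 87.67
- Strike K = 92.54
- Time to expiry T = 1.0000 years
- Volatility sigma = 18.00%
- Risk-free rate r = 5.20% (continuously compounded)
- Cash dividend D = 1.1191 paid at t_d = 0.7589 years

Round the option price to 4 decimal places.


PV(D) = D * exp(-r * t_d) = 1.1191 * 0.96130571 = 1.07579722
S_0' = S_0 - PV(D) = 87.6700 - 1.07579722 = 86.59420278
d1 = (ln(S_0'/K) + (r + sigma^2/2)*T) / (sigma*sqrt(T)) = 0.00995493
d2 = d1 - sigma*sqrt(T) = -0.17004507
exp(-rT) = 0.94932887
N(-d1) = 0.49602862; N(-d2) = 0.56751265
P = K * exp(-rT) * N(-d2) - S_0' * N(-d1) = 92.5400 * 0.94932887 * 0.56751265 - 86.59420278 * 0.49602862 = 6.9033

Answer: Price = 6.9033
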